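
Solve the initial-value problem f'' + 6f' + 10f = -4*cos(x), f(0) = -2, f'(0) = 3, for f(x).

Characteristic equation r² + 6r + 10 = 0 has discriminant (6)² - 4·(10) = -4 < 0, so r = -3 ± i.
Hence f_h = C1*cos(x)*exp(-3*x) + C2*exp(-3*x)*sin(x).
Try f_p = A*cos(x) + B*sin(x). Substituting and equating the coefficients of cos(x) and sin(x) gives A = -4/13, B = -8/39, so f_p = -8*sin(x)/39 - 4*cos(x)/13.
General solution: f = -8*sin(x)/39 - 4*cos(x)/13 + C1*cos(x)*exp(-3*x) + C2*exp(-3*x)*sin(x).
Apply the initial conditions: f(0) = -4/13 + C1 = -2 and f'(0) = -8/39 + C2 - 3*C1 = 3. Solving gives C1 = -22/13, C2 = -73/39.

f = -8*sin(x)/39 - 4*cos(x)/13 - 73*exp(-3*x)*sin(x)/39 - 22*cos(x)*exp(-3*x)/13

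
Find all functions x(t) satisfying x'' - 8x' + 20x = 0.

x = C1*cos(2*t)*exp(4*t) + C2*exp(4*t)*sin(2*t)

Characteristic equation r² - 8r + 20 = 0 has discriminant (-8)² - 4·(20) = -16 < 0, so r = 4 ± 2i.
Hence x_h = C1*cos(2*t)*exp(4*t) + C2*exp(4*t)*sin(2*t).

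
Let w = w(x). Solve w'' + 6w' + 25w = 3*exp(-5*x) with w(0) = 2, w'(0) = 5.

Characteristic equation r² + 6r + 25 = 0 has discriminant (6)² - 4·(25) = -64 < 0, so r = -3 ± 4i.
Hence w_h = C1*cos(4*x)*exp(-3*x) + C2*exp(-3*x)*sin(4*x).
Try w_p = A*exp(-5*x). Substituting into the equation and dividing by exp(-5*x) gives A = 3/20, so w_p = 3*exp(-5*x)/20.
General solution: w = 3*exp(-5*x)/20 + C1*cos(4*x)*exp(-3*x) + C2*exp(-3*x)*sin(4*x).
Apply the initial conditions: w(0) = 3/20 + C1 = 2 and w'(0) = -3/4 - 3*C1 + 4*C2 = 5. Solving gives C1 = 37/20, C2 = 113/40.

w = 3*exp(-5*x)/20 + 37*cos(4*x)*exp(-3*x)/20 + 113*exp(-3*x)*sin(4*x)/40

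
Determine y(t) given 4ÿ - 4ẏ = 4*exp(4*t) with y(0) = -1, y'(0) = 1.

y = -7/4 + exp(4*t)/12 + 2*exp(t)/3

Divide through by 4: y'' - y' = exp(4*t).
Characteristic equation r² - r = 0 factors as (r - 1)r = 0, so r = 1, 0.
Hence y_h = C1*exp(t) + C2.
Try y_p = A*exp(4*t). Substituting into the equation and dividing by exp(4*t) gives A = 1/12, so y_p = exp(4*t)/12.
General solution: y = C2 + exp(4*t)/12 + C1*exp(t).
Apply the initial conditions: y(0) = 1/12 + C1 + C2 = -1 and y'(0) = 1/3 + C1 = 1. Solving gives C1 = 2/3, C2 = -7/4.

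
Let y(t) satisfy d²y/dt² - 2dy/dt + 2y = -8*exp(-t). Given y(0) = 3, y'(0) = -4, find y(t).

y = -8*exp(-t)/5 - 51*exp(t)*sin(t)/5 + 23*cos(t)*exp(t)/5

Characteristic equation r² - 2r + 2 = 0 has discriminant (-2)² - 4·(2) = -4 < 0, so r = 1 ± i.
Hence y_h = C1*cos(t)*exp(t) + C2*exp(t)*sin(t).
Try y_p = A*exp(-t). Substituting into the equation and dividing by exp(-t) gives A = -8/5, so y_p = -8*exp(-t)/5.
General solution: y = -8*exp(-t)/5 + C1*cos(t)*exp(t) + C2*exp(t)*sin(t).
Apply the initial conditions: y(0) = -8/5 + C1 = 3 and y'(0) = 8/5 + C1 + C2 = -4. Solving gives C1 = 23/5, C2 = -51/5.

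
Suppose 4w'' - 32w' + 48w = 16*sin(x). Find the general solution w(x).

Divide through by 4: w'' - 8w' + 12w = 4*sin(x).
Characteristic equation r² - 8r + 12 = 0 factors as (r - 6)(r - 2) = 0, so r = 6, 2.
Hence w_h = C1*exp(6*x) + C2*exp(2*x).
Try w_p = A*cos(x) + B*sin(x). Substituting and equating the coefficients of cos(x) and sin(x) gives A = 32/185, B = 44/185, so w_p = 32*cos(x)/185 + 44*sin(x)/185.

w = 32*cos(x)/185 + 44*sin(x)/185 + C1*exp(6*x) + C2*exp(2*x)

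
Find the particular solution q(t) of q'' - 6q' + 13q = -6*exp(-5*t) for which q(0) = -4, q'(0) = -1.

Characteristic equation r² - 6r + 13 = 0 has discriminant (-6)² - 4·(13) = -16 < 0, so r = 3 ± 2i.
Hence q_h = C1*cos(2*t)*exp(3*t) + C2*exp(3*t)*sin(2*t).
Try q_p = A*exp(-5*t). Substituting into the equation and dividing by exp(-5*t) gives A = -3/34, so q_p = -3*exp(-5*t)/34.
General solution: q = -3*exp(-5*t)/34 + C1*cos(2*t)*exp(3*t) + C2*exp(3*t)*sin(2*t).
Apply the initial conditions: q(0) = -3/34 + C1 = -4 and q'(0) = 15/34 + 2*C2 + 3*C1 = -1. Solving gives C1 = -133/34, C2 = 175/34.

q = -3*exp(-5*t)/34 - 133*cos(2*t)*exp(3*t)/34 + 175*exp(3*t)*sin(2*t)/34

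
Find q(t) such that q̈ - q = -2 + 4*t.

q = 2 - 4*t + C1*exp(t) + C2*exp(-t)

Characteristic equation r² - 1 = 0 factors as (r - 1)(r + 1) = 0, so r = 1, -1.
Hence q_h = C1*exp(t) + C2*exp(-t).
For the particular solution try q_p = A0 + A1*t. Substituting and matching coefficients of each power of t gives A0 = 2, A1 = -4, so q_p = 2 - 4*t.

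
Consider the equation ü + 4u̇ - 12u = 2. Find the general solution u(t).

u = -1/6 + C1*exp(-6*t) + C2*exp(2*t)

Characteristic equation r² + 4r - 12 = 0 factors as (r + 6)(r - 2) = 0, so r = -6, 2.
Hence u_h = C1*exp(-6*t) + C2*exp(2*t).
For the particular solution try u_p = A0. Substituting and matching coefficients of each power of t gives A0 = -1/6, so u_p = -1/6.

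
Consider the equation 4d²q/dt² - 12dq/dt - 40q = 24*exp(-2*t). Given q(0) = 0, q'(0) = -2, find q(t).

q = -8*exp(5*t)/49 + 8*exp(-2*t)/49 - 6*t*exp(-2*t)/7

Divide through by 4: q'' - 3q' - 10q = 6*exp(-2*t).
Characteristic equation r² - 3r - 10 = 0 factors as (r + 2)(r - 5) = 0, so r = -2, 5.
Hence q_h = C1*exp(-2*t) + C2*exp(5*t).
Since exp(-2*t) solves the homogeneous equation (r = -2 is a root of multiplicity 1), multiply the trial by t. Try q_p = A*t*exp(-2*t). Substituting into the equation and dividing by exp(-2*t) gives A = -6/7, so q_p = -6*t*exp(-2*t)/7.
General solution: q = C1*exp(-2*t) + C2*exp(5*t) - 6*t*exp(-2*t)/7.
Apply the initial conditions: q(0) = C1 + C2 = 0 and q'(0) = -6/7 - 2*C1 + 5*C2 = -2. Solving gives C1 = 8/49, C2 = -8/49.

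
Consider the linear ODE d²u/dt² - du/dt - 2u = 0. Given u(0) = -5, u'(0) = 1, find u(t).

u = -11*exp(-t)/3 - 4*exp(2*t)/3

Characteristic equation r² - r - 2 = 0 factors as (r - 2)(r + 1) = 0, so r = 2, -1.
Hence u_h = C1*exp(2*t) + C2*exp(-t).
Apply the initial conditions: u(0) = C1 + C2 = -5 and u'(0) = -C2 + 2*C1 = 1. Solving gives C1 = -4/3, C2 = -11/3.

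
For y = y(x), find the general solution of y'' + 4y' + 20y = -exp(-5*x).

y = -exp(-5*x)/25 + C1*cos(4*x)*exp(-2*x) + C2*exp(-2*x)*sin(4*x)

Characteristic equation r² + 4r + 20 = 0 has discriminant (4)² - 4·(20) = -64 < 0, so r = -2 ± 4i.
Hence y_h = C1*cos(4*x)*exp(-2*x) + C2*exp(-2*x)*sin(4*x).
Try y_p = A*exp(-5*x). Substituting into the equation and dividing by exp(-5*x) gives A = -1/25, so y_p = -exp(-5*x)/25.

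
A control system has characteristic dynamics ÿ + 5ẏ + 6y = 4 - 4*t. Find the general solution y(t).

y = 11/9 - 2*t/3 + C1*exp(-2*t) + C2*exp(-3*t)

Characteristic equation r² + 5r + 6 = 0 factors as (r + 2)(r + 3) = 0, so r = -2, -3.
Hence y_h = C1*exp(-2*t) + C2*exp(-3*t).
For the particular solution try y_p = A0 + A1*t. Substituting and matching coefficients of each power of t gives A0 = 11/9, A1 = -2/3, so y_p = 11/9 - 2*t/3.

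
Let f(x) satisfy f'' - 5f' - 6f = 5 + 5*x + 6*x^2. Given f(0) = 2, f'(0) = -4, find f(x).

f = -67/36 - x**2 + 4*exp(-x) - 5*exp(6*x)/36 + 5*x/6

Characteristic equation r² - 5r - 6 = 0 factors as (r + 1)(r - 6) = 0, so r = -1, 6.
Hence f_h = C1*exp(-x) + C2*exp(6*x).
For the particular solution try f_p = A0 + A1*x + A2*x^2. Substituting and matching coefficients of each power of x gives A0 = -67/36, A1 = 5/6, A2 = -1, so f_p = -67/36 - x^2 + 5*x/6.
General solution: f = -67/36 - x^2 + 5*x/6 + C1*exp(-x) + C2*exp(6*x).
Apply the initial conditions: f(0) = -67/36 + C1 + C2 = 2 and f'(0) = 5/6 - C1 + 6*C2 = -4. Solving gives C1 = 4, C2 = -5/36.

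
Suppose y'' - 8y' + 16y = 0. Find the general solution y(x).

Characteristic equation r² - 8r + 16 = 0 has discriminant (-8)² - 4·(16) = 0, so r = 4 is a repeated root.
Hence y_h = (C1 + C2*x)*exp(4*x).

y = C1*exp(4*x) + C2*x*exp(4*x)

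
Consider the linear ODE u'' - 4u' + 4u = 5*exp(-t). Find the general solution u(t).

u = 5*exp(-t)/9 + C1*exp(2*t) + C2*t*exp(2*t)

Characteristic equation r² - 4r + 4 = 0 has discriminant (-4)² - 4·(4) = 0, so r = 2 is a repeated root.
Hence u_h = (C1 + C2*t)*exp(2*t).
Try u_p = A*exp(-t). Substituting into the equation and dividing by exp(-t) gives A = 5/9, so u_p = 5*exp(-t)/9.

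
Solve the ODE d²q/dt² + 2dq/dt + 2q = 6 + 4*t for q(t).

q = 1 + 2*t + C1*cos(t)*exp(-t) + C2*exp(-t)*sin(t)

Characteristic equation r² + 2r + 2 = 0 has discriminant (2)² - 4·(2) = -4 < 0, so r = -1 ± i.
Hence q_h = C1*cos(t)*exp(-t) + C2*exp(-t)*sin(t).
For the particular solution try q_p = A0 + A1*t. Substituting and matching coefficients of each power of t gives A0 = 1, A1 = 2, so q_p = 1 + 2*t.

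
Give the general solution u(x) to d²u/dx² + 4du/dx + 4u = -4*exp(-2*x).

Characteristic equation r² + 4r + 4 = 0 has discriminant (4)² - 4·(4) = 0, so r = -2 is a repeated root.
Hence u_h = (C1 + C2*x)*exp(-2*x).
Since exp(-2*x) solves the homogeneous equation (r = -2 is a root of multiplicity 2), multiply the trial by x^2. Try u_p = A*x^2*exp(-2*x). Substituting into the equation and dividing by exp(-2*x) gives A = -2, so u_p = -2*x^2*exp(-2*x).

u = C1*exp(-2*x) - 2*x**2*exp(-2*x) + C2*x*exp(-2*x)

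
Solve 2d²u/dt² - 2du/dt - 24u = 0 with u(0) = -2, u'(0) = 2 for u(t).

Divide through by 2: u'' - u' - 12u = 0.
Characteristic equation r² - r - 12 = 0 factors as (r + 3)(r - 4) = 0, so r = -3, 4.
Hence u_h = C1*exp(-3*t) + C2*exp(4*t).
Apply the initial conditions: u(0) = C1 + C2 = -2 and u'(0) = -3*C1 + 4*C2 = 2. Solving gives C1 = -10/7, C2 = -4/7.

u = -10*exp(-3*t)/7 - 4*exp(4*t)/7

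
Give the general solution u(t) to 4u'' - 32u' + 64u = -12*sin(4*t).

Divide through by 4: u'' - 8u' + 16u = -3*sin(4*t).
Characteristic equation r² - 8r + 16 = 0 has discriminant (-8)² - 4·(16) = 0, so r = 4 is a repeated root.
Hence u_h = (C1 + C2*t)*exp(4*t).
Try u_p = A*cos(4*t) + B*sin(4*t). Substituting and equating the coefficients of cos(4t) and sin(4t) gives A = -3/32, B = 0, so u_p = -3*cos(4*t)/32.

u = -3*cos(4*t)/32 + C1*exp(4*t) + C2*t*exp(4*t)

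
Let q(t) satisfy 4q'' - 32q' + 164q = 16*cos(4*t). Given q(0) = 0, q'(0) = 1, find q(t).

q = -128*sin(4*t)/1649 + 100*cos(4*t)/1649 - 100*cos(5*t)*exp(4*t)/1649 + 2561*exp(4*t)*sin(5*t)/8245

Divide through by 4: q'' - 8q' + 41q = 4*cos(4*t).
Characteristic equation r² - 8r + 41 = 0 has discriminant (-8)² - 4·(41) = -100 < 0, so r = 4 ± 5i.
Hence q_h = C1*cos(5*t)*exp(4*t) + C2*exp(4*t)*sin(5*t).
Try q_p = A*cos(4*t) + B*sin(4*t). Substituting and equating the coefficients of cos(4t) and sin(4t) gives A = 100/1649, B = -128/1649, so q_p = -128*sin(4*t)/1649 + 100*cos(4*t)/1649.
General solution: q = -128*sin(4*t)/1649 + 100*cos(4*t)/1649 + C1*cos(5*t)*exp(4*t) + C2*exp(4*t)*sin(5*t).
Apply the initial conditions: q(0) = 100/1649 + C1 = 0 and q'(0) = -512/1649 + 4*C1 + 5*C2 = 1. Solving gives C1 = -100/1649, C2 = 2561/8245.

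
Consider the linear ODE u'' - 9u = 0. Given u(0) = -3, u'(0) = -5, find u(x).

Characteristic equation r² - 9 = 0 factors as (r - 3)(r + 3) = 0, so r = 3, -3.
Hence u_h = C1*exp(3*x) + C2*exp(-3*x).
Apply the initial conditions: u(0) = C1 + C2 = -3 and u'(0) = -3*C2 + 3*C1 = -5. Solving gives C1 = -7/3, C2 = -2/3.

u = -7*exp(3*x)/3 - 2*exp(-3*x)/3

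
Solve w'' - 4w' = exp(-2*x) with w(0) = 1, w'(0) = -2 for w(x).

Characteristic equation r² - 4r = 0 factors as (r - 4)r = 0, so r = 4, 0.
Hence w_h = C1*exp(4*x) + C2.
Try w_p = A*exp(-2*x). Substituting into the equation and dividing by exp(-2*x) gives A = 1/12, so w_p = exp(-2*x)/12.
General solution: w = C2 + exp(-2*x)/12 + C1*exp(4*x).
Apply the initial conditions: w(0) = 1/12 + C1 + C2 = 1 and w'(0) = -1/6 + 4*C1 = -2. Solving gives C1 = -11/24, C2 = 11/8.

w = 11/8 - 11*exp(4*x)/24 + exp(-2*x)/12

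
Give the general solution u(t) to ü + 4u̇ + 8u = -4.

Characteristic equation r² + 4r + 8 = 0 has discriminant (4)² - 4·(8) = -16 < 0, so r = -2 ± 2i.
Hence u_h = C1*cos(2*t)*exp(-2*t) + C2*exp(-2*t)*sin(2*t).
For the particular solution try u_p = A0. Substituting and matching coefficients of each power of t gives A0 = -1/2, so u_p = -1/2.

u = -1/2 + C1*cos(2*t)*exp(-2*t) + C2*exp(-2*t)*sin(2*t)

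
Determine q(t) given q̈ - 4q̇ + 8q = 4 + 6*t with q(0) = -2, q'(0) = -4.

Characteristic equation r² - 4r + 8 = 0 has discriminant (-4)² - 4·(8) = -16 < 0, so r = 2 ± 2i.
Hence q_h = C1*cos(2*t)*exp(2*t) + C2*exp(2*t)*sin(2*t).
For the particular solution try q_p = A0 + A1*t. Substituting and matching coefficients of each power of t gives A0 = 7/8, A1 = 3/4, so q_p = 7/8 + 3*t/4.
General solution: q = 7/8 + 3*t/4 + C1*cos(2*t)*exp(2*t) + C2*exp(2*t)*sin(2*t).
Apply the initial conditions: q(0) = 7/8 + C1 = -2 and q'(0) = 3/4 + 2*C1 + 2*C2 = -4. Solving gives C1 = -23/8, C2 = 1/2.

q = 7/8 + 3*t/4 + exp(2*t)*sin(2*t)/2 - 23*cos(2*t)*exp(2*t)/8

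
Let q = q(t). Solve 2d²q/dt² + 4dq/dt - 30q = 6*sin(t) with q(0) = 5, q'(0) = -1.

Divide through by 2: q'' + 2q' - 15q = 3*sin(t).
Characteristic equation r² + 2r - 15 = 0 factors as (r - 3)(r + 5) = 0, so r = 3, -5.
Hence q_h = C1*exp(3*t) + C2*exp(-5*t).
Try q_p = A*cos(t) + B*sin(t). Substituting and equating the coefficients of cos(t) and sin(t) gives A = -3/130, B = -12/65, so q_p = -12*sin(t)/65 - 3*cos(t)/130.
General solution: q = -12*sin(t)/65 - 3*cos(t)/130 + C1*exp(3*t) + C2*exp(-5*t).
Apply the initial conditions: q(0) = -3/130 + C1 + C2 = 5 and q'(0) = -12/65 - 5*C2 + 3*C1 = -1. Solving gives C1 = 243/80, C2 = 413/208.

q = -12*sin(t)/65 - 3*cos(t)/130 + 243*exp(3*t)/80 + 413*exp(-5*t)/208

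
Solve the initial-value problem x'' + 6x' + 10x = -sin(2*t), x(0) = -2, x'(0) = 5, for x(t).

Characteristic equation r² + 6r + 10 = 0 has discriminant (6)² - 4·(10) = -4 < 0, so r = -3 ± i.
Hence x_h = C1*cos(t)*exp(-3*t) + C2*exp(-3*t)*sin(t).
Try x_p = A*cos(2*t) + B*sin(2*t). Substituting and equating the coefficients of cos(2t) and sin(2t) gives A = 1/15, B = -1/30, so x_p = -sin(2*t)/30 + cos(2*t)/15.
General solution: x = -sin(2*t)/30 + cos(2*t)/15 + C1*cos(t)*exp(-3*t) + C2*exp(-3*t)*sin(t).
Apply the initial conditions: x(0) = 1/15 + C1 = -2 and x'(0) = -1/15 + C2 - 3*C1 = 5. Solving gives C1 = -31/15, C2 = -17/15.

x = -sin(2*t)/30 + cos(2*t)/15 - 31*cos(t)*exp(-3*t)/15 - 17*exp(-3*t)*sin(t)/15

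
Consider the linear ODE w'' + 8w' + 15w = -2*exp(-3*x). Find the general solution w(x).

Characteristic equation r² + 8r + 15 = 0 factors as (r + 5)(r + 3) = 0, so r = -5, -3.
Hence w_h = C1*exp(-5*x) + C2*exp(-3*x).
Since exp(-3*x) solves the homogeneous equation (r = -3 is a root of multiplicity 1), multiply the trial by x. Try w_p = A*x*exp(-3*x). Substituting into the equation and dividing by exp(-3*x) gives A = -1, so w_p = -x*exp(-3*x).

w = C1*exp(-5*x) + C2*exp(-3*x) - x*exp(-3*x)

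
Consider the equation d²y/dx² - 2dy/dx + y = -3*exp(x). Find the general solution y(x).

y = C1*exp(x) - 3*x**2*exp(x)/2 + C2*x*exp(x)

Characteristic equation r² - 2r + 1 = 0 has discriminant (-2)² - 4·(1) = 0, so r = 1 is a repeated root.
Hence y_h = (C1 + C2*x)*exp(x).
Since exp(x) solves the homogeneous equation (r = 1 is a root of multiplicity 2), multiply the trial by x^2. Try y_p = A*x^2*exp(x). Substituting into the equation and dividing by exp(x) gives A = -3/2, so y_p = -3*x^2*exp(x)/2.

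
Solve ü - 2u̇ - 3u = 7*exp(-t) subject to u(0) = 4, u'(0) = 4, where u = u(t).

u = 25*exp(-t)/16 + 39*exp(3*t)/16 - 7*t*exp(-t)/4

Characteristic equation r² - 2r - 3 = 0 factors as (r - 3)(r + 1) = 0, so r = 3, -1.
Hence u_h = C1*exp(3*t) + C2*exp(-t).
Since exp(-t) solves the homogeneous equation (r = -1 is a root of multiplicity 1), multiply the trial by t. Try u_p = A*t*exp(-t). Substituting into the equation and dividing by exp(-t) gives A = -7/4, so u_p = -7*t*exp(-t)/4.
General solution: u = C1*exp(3*t) + C2*exp(-t) - 7*t*exp(-t)/4.
Apply the initial conditions: u(0) = C1 + C2 = 4 and u'(0) = -7/4 - C2 + 3*C1 = 4. Solving gives C1 = 39/16, C2 = 25/16.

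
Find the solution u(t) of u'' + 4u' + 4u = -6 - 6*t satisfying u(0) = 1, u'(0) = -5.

Characteristic equation r² + 4r + 4 = 0 has discriminant (4)² - 4·(4) = 0, so r = -2 is a repeated root.
Hence u_h = (C1 + C2*t)*exp(-2*t).
For the particular solution try u_p = A0 + A1*t. Substituting and matching coefficients of each power of t gives A0 = 0, A1 = -3/2, so u_p = -3*t/2.
General solution: u = -3*t/2 + C1*exp(-2*t) + C2*t*exp(-2*t).
Apply the initial conditions: u(0) = C1 = 1 and u'(0) = -3/2 + C2 - 2*C1 = -5. Solving gives C1 = 1, C2 = -3/2.

u = -3*t/2 - 3*t*exp(-2*t)/2 + exp(-2*t)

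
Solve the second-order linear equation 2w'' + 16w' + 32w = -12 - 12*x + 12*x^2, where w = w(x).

Divide through by 2: w'' + 8w' + 16w = -6 - 6*x + 6*x^2.
Characteristic equation r² + 8r + 16 = 0 has discriminant (8)² - 4·(16) = 0, so r = -4 is a repeated root.
Hence w_h = (C1 + C2*x)*exp(-4*x).
For the particular solution try w_p = A0 + A1*x + A2*x^2. Substituting and matching coefficients of each power of x gives A0 = -3/64, A1 = -3/4, A2 = 3/8, so w_p = -3/64 - 3*x/4 + 3*x^2/8.

w = -3/64 - 3*x/4 + 3*x**2/8 + C1*exp(-4*x) + C2*x*exp(-4*x)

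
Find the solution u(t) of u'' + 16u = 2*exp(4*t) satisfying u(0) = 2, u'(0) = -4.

u = -17*sin(4*t)/16 + exp(4*t)/16 + 31*cos(4*t)/16

Characteristic equation r² + 16 = 0 has discriminant (0)² - 4·(16) = -64 < 0, so r = ± 4i.
Hence u_h = C1*cos(4*t) + C2*sin(4*t).
Try u_p = A*exp(4*t). Substituting into the equation and dividing by exp(4*t) gives A = 1/16, so u_p = exp(4*t)/16.
General solution: u = exp(4*t)/16 + C1*cos(4*t) + C2*sin(4*t).
Apply the initial conditions: u(0) = 1/16 + C1 = 2 and u'(0) = 1/4 + 4*C2 = -4. Solving gives C1 = 31/16, C2 = -17/16.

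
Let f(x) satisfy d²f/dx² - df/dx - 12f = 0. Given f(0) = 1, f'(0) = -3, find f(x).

f = exp(-3*x)

Characteristic equation r² - r - 12 = 0 factors as (r + 3)(r - 4) = 0, so r = -3, 4.
Hence f_h = C1*exp(-3*x) + C2*exp(4*x).
Apply the initial conditions: f(0) = C1 + C2 = 1 and f'(0) = -3*C1 + 4*C2 = -3. Solving gives C1 = 1, C2 = 0.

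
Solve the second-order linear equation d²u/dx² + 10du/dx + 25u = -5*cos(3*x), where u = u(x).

u = -75*sin(3*x)/578 - 20*cos(3*x)/289 + C1*exp(-5*x) + C2*x*exp(-5*x)

Characteristic equation r² + 10r + 25 = 0 has discriminant (10)² - 4·(25) = 0, so r = -5 is a repeated root.
Hence u_h = (C1 + C2*x)*exp(-5*x).
Try u_p = A*cos(3*x) + B*sin(3*x). Substituting and equating the coefficients of cos(3x) and sin(3x) gives A = -20/289, B = -75/578, so u_p = -75*sin(3*x)/578 - 20*cos(3*x)/289.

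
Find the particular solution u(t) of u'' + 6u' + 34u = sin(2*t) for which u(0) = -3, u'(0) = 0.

u = -cos(2*t)/87 + 5*sin(2*t)/174 - 260*cos(5*t)*exp(-3*t)/87 - 157*exp(-3*t)*sin(5*t)/87

Characteristic equation r² + 6r + 34 = 0 has discriminant (6)² - 4·(34) = -100 < 0, so r = -3 ± 5i.
Hence u_h = C1*cos(5*t)*exp(-3*t) + C2*exp(-3*t)*sin(5*t).
Try u_p = A*cos(2*t) + B*sin(2*t). Substituting and equating the coefficients of cos(2t) and sin(2t) gives A = -1/87, B = 5/174, so u_p = -cos(2*t)/87 + 5*sin(2*t)/174.
General solution: u = -cos(2*t)/87 + 5*sin(2*t)/174 + C1*cos(5*t)*exp(-3*t) + C2*exp(-3*t)*sin(5*t).
Apply the initial conditions: u(0) = -1/87 + C1 = -3 and u'(0) = 5/87 - 3*C1 + 5*C2 = 0. Solving gives C1 = -260/87, C2 = -157/87.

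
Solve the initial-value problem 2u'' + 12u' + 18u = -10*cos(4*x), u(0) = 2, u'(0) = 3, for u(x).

u = -24*sin(4*x)/125 + 7*cos(4*x)/125 + 243*exp(-3*x)/125 + 48*x*exp(-3*x)/5

Divide through by 2: u'' + 6u' + 9u = -5*cos(4*x).
Characteristic equation r² + 6r + 9 = 0 has discriminant (6)² - 4·(9) = 0, so r = -3 is a repeated root.
Hence u_h = (C1 + C2*x)*exp(-3*x).
Try u_p = A*cos(4*x) + B*sin(4*x). Substituting and equating the coefficients of cos(4x) and sin(4x) gives A = 7/125, B = -24/125, so u_p = -24*sin(4*x)/125 + 7*cos(4*x)/125.
General solution: u = -24*sin(4*x)/125 + 7*cos(4*x)/125 + C1*exp(-3*x) + C2*x*exp(-3*x).
Apply the initial conditions: u(0) = 7/125 + C1 = 2 and u'(0) = -96/125 + C2 - 3*C1 = 3. Solving gives C1 = 243/125, C2 = 48/5.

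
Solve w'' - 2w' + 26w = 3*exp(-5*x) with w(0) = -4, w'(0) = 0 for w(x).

Characteristic equation r² - 2r + 26 = 0 has discriminant (-2)² - 4·(26) = -100 < 0, so r = 1 ± 5i.
Hence w_h = C1*cos(5*x)*exp(x) + C2*exp(x)*sin(5*x).
Try w_p = A*exp(-5*x). Substituting into the equation and dividing by exp(-5*x) gives A = 3/61, so w_p = 3*exp(-5*x)/61.
General solution: w = 3*exp(-5*x)/61 + C1*cos(5*x)*exp(x) + C2*exp(x)*sin(5*x).
Apply the initial conditions: w(0) = 3/61 + C1 = -4 and w'(0) = -15/61 + C1 + 5*C2 = 0. Solving gives C1 = -247/61, C2 = 262/305.

w = 3*exp(-5*x)/61 - 247*cos(5*x)*exp(x)/61 + 262*exp(x)*sin(5*x)/305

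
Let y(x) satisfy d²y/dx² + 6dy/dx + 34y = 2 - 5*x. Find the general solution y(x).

Characteristic equation r² + 6r + 34 = 0 has discriminant (6)² - 4·(34) = -100 < 0, so r = -3 ± 5i.
Hence y_h = C1*cos(5*x)*exp(-3*x) + C2*exp(-3*x)*sin(5*x).
For the particular solution try y_p = A0 + A1*x. Substituting and matching coefficients of each power of x gives A0 = 49/578, A1 = -5/34, so y_p = 49/578 - 5*x/34.

y = 49/578 - 5*x/34 + C1*cos(5*x)*exp(-3*x) + C2*exp(-3*x)*sin(5*x)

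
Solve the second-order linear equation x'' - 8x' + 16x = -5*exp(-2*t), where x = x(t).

Characteristic equation r² - 8r + 16 = 0 has discriminant (-8)² - 4·(16) = 0, so r = 4 is a repeated root.
Hence x_h = (C1 + C2*t)*exp(4*t).
Try x_p = A*exp(-2*t). Substituting into the equation and dividing by exp(-2*t) gives A = -5/36, so x_p = -5*exp(-2*t)/36.

x = -5*exp(-2*t)/36 + C1*exp(4*t) + C2*t*exp(4*t)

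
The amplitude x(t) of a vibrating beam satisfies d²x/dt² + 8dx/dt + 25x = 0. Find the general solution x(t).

Characteristic equation r² + 8r + 25 = 0 has discriminant (8)² - 4·(25) = -36 < 0, so r = -4 ± 3i.
Hence x_h = C1*cos(3*t)*exp(-4*t) + C2*exp(-4*t)*sin(3*t).

x = C1*cos(3*t)*exp(-4*t) + C2*exp(-4*t)*sin(3*t)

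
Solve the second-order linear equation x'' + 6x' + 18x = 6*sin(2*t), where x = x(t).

x = -18*cos(2*t)/85 + 21*sin(2*t)/85 + C1*cos(3*t)*exp(-3*t) + C2*exp(-3*t)*sin(3*t)

Characteristic equation r² + 6r + 18 = 0 has discriminant (6)² - 4·(18) = -36 < 0, so r = -3 ± 3i.
Hence x_h = C1*cos(3*t)*exp(-3*t) + C2*exp(-3*t)*sin(3*t).
Try x_p = A*cos(2*t) + B*sin(2*t). Substituting and equating the coefficients of cos(2t) and sin(2t) gives A = -18/85, B = 21/85, so x_p = -18*cos(2*t)/85 + 21*sin(2*t)/85.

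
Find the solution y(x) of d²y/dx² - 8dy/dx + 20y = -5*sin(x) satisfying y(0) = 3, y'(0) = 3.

Characteristic equation r² - 8r + 20 = 0 has discriminant (-8)² - 4·(20) = -16 < 0, so r = 4 ± 2i.
Hence y_h = C1*cos(2*x)*exp(4*x) + C2*exp(4*x)*sin(2*x).
Try y_p = A*cos(x) + B*sin(x). Substituting and equating the coefficients of cos(x) and sin(x) gives A = -8/85, B = -19/85, so y_p = -19*sin(x)/85 - 8*cos(x)/85.
General solution: y = -19*sin(x)/85 - 8*cos(x)/85 + C1*cos(2*x)*exp(4*x) + C2*exp(4*x)*sin(2*x).
Apply the initial conditions: y(0) = -8/85 + C1 = 3 and y'(0) = -19/85 + 2*C2 + 4*C1 = 3. Solving gives C1 = 263/85, C2 = -389/85.

y = -19*sin(x)/85 - 8*cos(x)/85 - 389*exp(4*x)*sin(2*x)/85 + 263*cos(2*x)*exp(4*x)/85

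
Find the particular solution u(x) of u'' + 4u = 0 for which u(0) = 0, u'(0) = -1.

Characteristic equation r² + 4 = 0 has discriminant (0)² - 4·(4) = -16 < 0, so r = ± 2i.
Hence u_h = C1*cos(2*x) + C2*sin(2*x).
Apply the initial conditions: u(0) = C1 = 0 and u'(0) = 2*C2 = -1. Solving gives C1 = 0, C2 = -1/2.

u = -sin(2*x)/2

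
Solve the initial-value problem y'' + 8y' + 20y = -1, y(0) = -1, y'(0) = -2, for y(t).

y = -1/20 - 29*exp(-4*t)*sin(2*t)/10 - 19*cos(2*t)*exp(-4*t)/20

Characteristic equation r² + 8r + 20 = 0 has discriminant (8)² - 4·(20) = -16 < 0, so r = -4 ± 2i.
Hence y_h = C1*cos(2*t)*exp(-4*t) + C2*exp(-4*t)*sin(2*t).
For the particular solution try y_p = A0. Substituting and matching coefficients of each power of t gives A0 = -1/20, so y_p = -1/20.
General solution: y = -1/20 + C1*cos(2*t)*exp(-4*t) + C2*exp(-4*t)*sin(2*t).
Apply the initial conditions: y(0) = -1/20 + C1 = -1 and y'(0) = -4*C1 + 2*C2 = -2. Solving gives C1 = -19/20, C2 = -29/10.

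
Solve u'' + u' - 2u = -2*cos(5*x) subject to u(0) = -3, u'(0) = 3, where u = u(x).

Characteristic equation r² + r - 2 = 0 factors as (r + 2)(r - 1) = 0, so r = -2, 1.
Hence u_h = C1*exp(-2*x) + C2*exp(x).
Try u_p = A*cos(5*x) + B*sin(5*x). Substituting and equating the coefficients of cos(5x) and sin(5x) gives A = 27/377, B = -5/377, so u_p = -5*sin(5*x)/377 + 27*cos(5*x)/377.
General solution: u = -5*sin(5*x)/377 + 27*cos(5*x)/377 + C1*exp(-2*x) + C2*exp(x).
Apply the initial conditions: u(0) = 27/377 + C1 + C2 = -3 and u'(0) = -25/377 + C2 - 2*C1 = 3. Solving gives C1 = -178/87, C2 = -40/39.

u = -178*exp(-2*x)/87 - 40*exp(x)/39 - 5*sin(5*x)/377 + 27*cos(5*x)/377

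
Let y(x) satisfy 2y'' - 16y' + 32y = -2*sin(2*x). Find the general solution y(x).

Divide through by 2: y'' - 8y' + 16y = -sin(2*x).
Characteristic equation r² - 8r + 16 = 0 has discriminant (-8)² - 4·(16) = 0, so r = 4 is a repeated root.
Hence y_h = (C1 + C2*x)*exp(4*x).
Try y_p = A*cos(2*x) + B*sin(2*x). Substituting and equating the coefficients of cos(2x) and sin(2x) gives A = -1/25, B = -3/100, so y_p = -3*sin(2*x)/100 - cos(2*x)/25.

y = -3*sin(2*x)/100 - cos(2*x)/25 + C1*exp(4*x) + C2*x*exp(4*x)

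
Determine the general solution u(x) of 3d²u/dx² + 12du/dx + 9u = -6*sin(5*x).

u = 10*cos(5*x)/221 + 11*sin(5*x)/221 + C1*exp(-3*x) + C2*exp(-x)

Divide through by 3: u'' + 4u' + 3u = -2*sin(5*x).
Characteristic equation r² + 4r + 3 = 0 factors as (r + 3)(r + 1) = 0, so r = -3, -1.
Hence u_h = C1*exp(-3*x) + C2*exp(-x).
Try u_p = A*cos(5*x) + B*sin(5*x). Substituting and equating the coefficients of cos(5x) and sin(5x) gives A = 10/221, B = 11/221, so u_p = 10*cos(5*x)/221 + 11*sin(5*x)/221.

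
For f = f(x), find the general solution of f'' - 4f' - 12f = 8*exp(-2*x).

Characteristic equation r² - 4r - 12 = 0 factors as (r + 2)(r - 6) = 0, so r = -2, 6.
Hence f_h = C1*exp(-2*x) + C2*exp(6*x).
Since exp(-2*x) solves the homogeneous equation (r = -2 is a root of multiplicity 1), multiply the trial by x. Try f_p = A*x*exp(-2*x). Substituting into the equation and dividing by exp(-2*x) gives A = -1, so f_p = -x*exp(-2*x).

f = C1*exp(-2*x) + C2*exp(6*x) - x*exp(-2*x)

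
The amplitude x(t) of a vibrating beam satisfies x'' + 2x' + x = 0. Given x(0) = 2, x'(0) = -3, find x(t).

x = 2*exp(-t) - t*exp(-t)

Characteristic equation r² + 2r + 1 = 0 has discriminant (2)² - 4·(1) = 0, so r = -1 is a repeated root.
Hence x_h = (C1 + C2*t)*exp(-t).
Apply the initial conditions: x(0) = C1 = 2 and x'(0) = C2 - C1 = -3. Solving gives C1 = 2, C2 = -1.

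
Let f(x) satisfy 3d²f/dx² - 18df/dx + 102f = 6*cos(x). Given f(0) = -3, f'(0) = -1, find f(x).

f = -4*sin(x)/375 + 22*cos(x)/375 - 1147*cos(5*x)*exp(3*x)/375 + 614*exp(3*x)*sin(5*x)/375

Divide through by 3: f'' - 6f' + 34f = 2*cos(x).
Characteristic equation r² - 6r + 34 = 0 has discriminant (-6)² - 4·(34) = -100 < 0, so r = 3 ± 5i.
Hence f_h = C1*cos(5*x)*exp(3*x) + C2*exp(3*x)*sin(5*x).
Try f_p = A*cos(x) + B*sin(x). Substituting and equating the coefficients of cos(x) and sin(x) gives A = 22/375, B = -4/375, so f_p = -4*sin(x)/375 + 22*cos(x)/375.
General solution: f = -4*sin(x)/375 + 22*cos(x)/375 + C1*cos(5*x)*exp(3*x) + C2*exp(3*x)*sin(5*x).
Apply the initial conditions: f(0) = 22/375 + C1 = -3 and f'(0) = -4/375 + 3*C1 + 5*C2 = -1. Solving gives C1 = -1147/375, C2 = 614/375.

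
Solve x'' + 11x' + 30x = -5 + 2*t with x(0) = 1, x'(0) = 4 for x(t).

Characteristic equation r² + 11r + 30 = 0 factors as (r + 6)(r + 5) = 0, so r = -6, -5.
Hence x_h = C1*exp(-6*t) + C2*exp(-5*t).
For the particular solution try x_p = A0 + A1*t. Substituting and matching coefficients of each power of t gives A0 = -43/225, A1 = 1/15, so x_p = -43/225 + t/15.
General solution: x = -43/225 + t/15 + C1*exp(-6*t) + C2*exp(-5*t).
Apply the initial conditions: x(0) = -43/225 + C1 + C2 = 1 and x'(0) = 1/15 - 6*C1 - 5*C2 = 4. Solving gives C1 = -89/9, C2 = 277/25.

x = -43/225 - 89*exp(-6*t)/9 + t/15 + 277*exp(-5*t)/25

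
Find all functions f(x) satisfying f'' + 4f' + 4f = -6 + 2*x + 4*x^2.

Characteristic equation r² + 4r + 4 = 0 has discriminant (4)² - 4·(4) = 0, so r = -2 is a repeated root.
Hence f_h = (C1 + C2*x)*exp(-2*x).
For the particular solution try f_p = A0 + A1*x + A2*x^2. Substituting and matching coefficients of each power of x gives A0 = -1/2, A1 = -3/2, A2 = 1, so f_p = -1/2 + x^2 - 3*x/2.

f = -1/2 + x**2 - 3*x/2 + C1*exp(-2*x) + C2*x*exp(-2*x)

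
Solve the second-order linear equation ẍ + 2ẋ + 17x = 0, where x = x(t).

x = C1*cos(4*t)*exp(-t) + C2*exp(-t)*sin(4*t)

Characteristic equation r² + 2r + 17 = 0 has discriminant (2)² - 4·(17) = -64 < 0, so r = -1 ± 4i.
Hence x_h = C1*cos(4*t)*exp(-t) + C2*exp(-t)*sin(4*t).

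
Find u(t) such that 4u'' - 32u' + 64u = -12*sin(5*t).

Divide through by 4: u'' - 8u' + 16u = -3*sin(5*t).
Characteristic equation r² - 8r + 16 = 0 has discriminant (-8)² - 4·(16) = 0, so r = 4 is a repeated root.
Hence u_h = (C1 + C2*t)*exp(4*t).
Try u_p = A*cos(5*t) + B*sin(5*t). Substituting and equating the coefficients of cos(5t) and sin(5t) gives A = -120/1681, B = 27/1681, so u_p = -120*cos(5*t)/1681 + 27*sin(5*t)/1681.

u = -120*cos(5*t)/1681 + 27*sin(5*t)/1681 + C1*exp(4*t) + C2*t*exp(4*t)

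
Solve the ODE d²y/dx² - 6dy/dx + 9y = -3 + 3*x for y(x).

Characteristic equation r² - 6r + 9 = 0 has discriminant (-6)² - 4·(9) = 0, so r = 3 is a repeated root.
Hence y_h = (C1 + C2*x)*exp(3*x).
For the particular solution try y_p = A0 + A1*x. Substituting and matching coefficients of each power of x gives A0 = -1/9, A1 = 1/3, so y_p = -1/9 + x/3.

y = -1/9 + x/3 + C1*exp(3*x) + C2*x*exp(3*x)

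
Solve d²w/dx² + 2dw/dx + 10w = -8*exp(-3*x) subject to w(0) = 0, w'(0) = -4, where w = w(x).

Characteristic equation r² + 2r + 10 = 0 has discriminant (2)² - 4·(10) = -36 < 0, so r = -1 ± 3i.
Hence w_h = C1*cos(3*x)*exp(-x) + C2*exp(-x)*sin(3*x).
Try w_p = A*exp(-3*x). Substituting into the equation and dividing by exp(-3*x) gives A = -8/13, so w_p = -8*exp(-3*x)/13.
General solution: w = -8*exp(-3*x)/13 + C1*cos(3*x)*exp(-x) + C2*exp(-x)*sin(3*x).
Apply the initial conditions: w(0) = -8/13 + C1 = 0 and w'(0) = 24/13 - C1 + 3*C2 = -4. Solving gives C1 = 8/13, C2 = -68/39.

w = -8*exp(-3*x)/13 - 68*exp(-x)*sin(3*x)/39 + 8*cos(3*x)*exp(-x)/13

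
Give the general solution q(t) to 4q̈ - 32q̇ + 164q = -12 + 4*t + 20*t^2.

q = -4485/68921 + 5*t**2/41 + 121*t/1681 + C1*cos(5*t)*exp(4*t) + C2*exp(4*t)*sin(5*t)

Divide through by 4: q'' - 8q' + 41q = -3 + t + 5*t^2.
Characteristic equation r² - 8r + 41 = 0 has discriminant (-8)² - 4·(41) = -100 < 0, so r = 4 ± 5i.
Hence q_h = C1*cos(5*t)*exp(4*t) + C2*exp(4*t)*sin(5*t).
For the particular solution try q_p = A0 + A1*t + A2*t^2. Substituting and matching coefficients of each power of t gives A0 = -4485/68921, A1 = 121/1681, A2 = 5/41, so q_p = -4485/68921 + 5*t^2/41 + 121*t/1681.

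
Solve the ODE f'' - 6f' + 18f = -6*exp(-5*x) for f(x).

f = -6*exp(-5*x)/73 + C1*cos(3*x)*exp(3*x) + C2*exp(3*x)*sin(3*x)

Characteristic equation r² - 6r + 18 = 0 has discriminant (-6)² - 4·(18) = -36 < 0, so r = 3 ± 3i.
Hence f_h = C1*cos(3*x)*exp(3*x) + C2*exp(3*x)*sin(3*x).
Try f_p = A*exp(-5*x). Substituting into the equation and dividing by exp(-5*x) gives A = -6/73, so f_p = -6*exp(-5*x)/73.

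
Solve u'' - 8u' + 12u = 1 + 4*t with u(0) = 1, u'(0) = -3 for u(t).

Characteristic equation r² - 8r + 12 = 0 factors as (r - 6)(r - 2) = 0, so r = 6, 2.
Hence u_h = C1*exp(6*t) + C2*exp(2*t).
For the particular solution try u_p = A0 + A1*t. Substituting and matching coefficients of each power of t gives A0 = 11/36, A1 = 1/3, so u_p = 11/36 + t/3.
General solution: u = 11/36 + t/3 + C1*exp(6*t) + C2*exp(2*t).
Apply the initial conditions: u(0) = 11/36 + C1 + C2 = 1 and u'(0) = 1/3 + 2*C2 + 6*C1 = -3. Solving gives C1 = -85/72, C2 = 15/8.

u = 11/36 - 85*exp(6*t)/72 + t/3 + 15*exp(2*t)/8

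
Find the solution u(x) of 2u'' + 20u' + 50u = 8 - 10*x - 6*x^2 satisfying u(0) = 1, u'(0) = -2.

u = 132/625 - 13*x/125 - 3*x**2/25 + 493*exp(-5*x)/625 + 256*x*exp(-5*x)/125

Divide through by 2: u'' + 10u' + 25u = 4 - 5*x - 3*x^2.
Characteristic equation r² + 10r + 25 = 0 has discriminant (10)² - 4·(25) = 0, so r = -5 is a repeated root.
Hence u_h = (C1 + C2*x)*exp(-5*x).
For the particular solution try u_p = A0 + A1*x + A2*x^2. Substituting and matching coefficients of each power of x gives A0 = 132/625, A1 = -13/125, A2 = -3/25, so u_p = 132/625 - 13*x/125 - 3*x^2/25.
General solution: u = 132/625 - 13*x/125 - 3*x^2/25 + C1*exp(-5*x) + C2*x*exp(-5*x).
Apply the initial conditions: u(0) = 132/625 + C1 = 1 and u'(0) = -13/125 + C2 - 5*C1 = -2. Solving gives C1 = 493/625, C2 = 256/125.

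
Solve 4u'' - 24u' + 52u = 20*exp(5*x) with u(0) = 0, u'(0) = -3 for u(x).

u = 5*exp(5*x)/8 - 17*exp(3*x)*sin(2*x)/8 - 5*cos(2*x)*exp(3*x)/8

Divide through by 4: u'' - 6u' + 13u = 5*exp(5*x).
Characteristic equation r² - 6r + 13 = 0 has discriminant (-6)² - 4·(13) = -16 < 0, so r = 3 ± 2i.
Hence u_h = C1*cos(2*x)*exp(3*x) + C2*exp(3*x)*sin(2*x).
Try u_p = A*exp(5*x). Substituting into the equation and dividing by exp(5*x) gives A = 5/8, so u_p = 5*exp(5*x)/8.
General solution: u = 5*exp(5*x)/8 + C1*cos(2*x)*exp(3*x) + C2*exp(3*x)*sin(2*x).
Apply the initial conditions: u(0) = 5/8 + C1 = 0 and u'(0) = 25/8 + 2*C2 + 3*C1 = -3. Solving gives C1 = -5/8, C2 = -17/8.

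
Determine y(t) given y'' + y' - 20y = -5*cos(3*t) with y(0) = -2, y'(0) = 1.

Characteristic equation r² + r - 20 = 0 factors as (r - 4)(r + 5) = 0, so r = 4, -5.
Hence y_h = C1*exp(4*t) + C2*exp(-5*t).
Try y_p = A*cos(3*t) + B*sin(3*t). Substituting and equating the coefficients of cos(3t) and sin(3t) gives A = 29/170, B = -3/170, so y_p = -3*sin(3*t)/170 + 29*cos(3*t)/170.
General solution: y = -3*sin(3*t)/170 + 29*cos(3*t)/170 + C1*exp(4*t) + C2*exp(-5*t).
Apply the initial conditions: y(0) = 29/170 + C1 + C2 = -2 and y'(0) = -9/170 - 5*C2 + 4*C1 = 1. Solving gives C1 = -49/45, C2 = -331/306.

y = -331*exp(-5*t)/306 - 49*exp(4*t)/45 - 3*sin(3*t)/170 + 29*cos(3*t)/170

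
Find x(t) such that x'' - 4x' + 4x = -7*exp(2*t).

x = C1*exp(2*t) - 7*t**2*exp(2*t)/2 + C2*t*exp(2*t)

Characteristic equation r² - 4r + 4 = 0 has discriminant (-4)² - 4·(4) = 0, so r = 2 is a repeated root.
Hence x_h = (C1 + C2*t)*exp(2*t).
Since exp(2*t) solves the homogeneous equation (r = 2 is a root of multiplicity 2), multiply the trial by t^2. Try x_p = A*t^2*exp(2*t). Substituting into the equation and dividing by exp(2*t) gives A = -7/2, so x_p = -7*t^2*exp(2*t)/2.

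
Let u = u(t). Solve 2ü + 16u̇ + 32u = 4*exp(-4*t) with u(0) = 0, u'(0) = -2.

u = t**2*exp(-4*t) - 2*t*exp(-4*t)

Divide through by 2: u'' + 8u' + 16u = 2*exp(-4*t).
Characteristic equation r² + 8r + 16 = 0 has discriminant (8)² - 4·(16) = 0, so r = -4 is a repeated root.
Hence u_h = (C1 + C2*t)*exp(-4*t).
Since exp(-4*t) solves the homogeneous equation (r = -4 is a root of multiplicity 2), multiply the trial by t^2. Try u_p = A*t^2*exp(-4*t). Substituting into the equation and dividing by exp(-4*t) gives A = 1, so u_p = t^2*exp(-4*t).
General solution: u = C1*exp(-4*t) + t^2*exp(-4*t) + C2*t*exp(-4*t).
Apply the initial conditions: u(0) = C1 = 0 and u'(0) = C2 - 4*C1 = -2. Solving gives C1 = 0, C2 = -2.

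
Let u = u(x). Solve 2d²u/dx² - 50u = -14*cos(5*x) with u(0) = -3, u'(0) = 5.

Divide through by 2: u'' - 25u = -7*cos(5*x).
Characteristic equation r² - 25 = 0 factors as (r + 5)(r - 5) = 0, so r = -5, 5.
Hence u_h = C1*exp(-5*x) + C2*exp(5*x).
Try u_p = A*cos(5*x) + B*sin(5*x). Substituting and equating the coefficients of cos(5x) and sin(5x) gives A = 7/50, B = 0, so u_p = 7*cos(5*x)/50.
General solution: u = 7*cos(5*x)/50 + C1*exp(-5*x) + C2*exp(5*x).
Apply the initial conditions: u(0) = 7/50 + C1 + C2 = -3 and u'(0) = -5*C1 + 5*C2 = 5. Solving gives C1 = -207/100, C2 = -107/100.

u = -207*exp(-5*x)/100 - 107*exp(5*x)/100 + 7*cos(5*x)/50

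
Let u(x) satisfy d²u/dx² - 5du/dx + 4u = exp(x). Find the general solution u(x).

u = C1*exp(4*x) + C2*exp(x) - x*exp(x)/3

Characteristic equation r² - 5r + 4 = 0 factors as (r - 4)(r - 1) = 0, so r = 4, 1.
Hence u_h = C1*exp(4*x) + C2*exp(x).
Since exp(x) solves the homogeneous equation (r = 1 is a root of multiplicity 1), multiply the trial by x. Try u_p = A*x*exp(x). Substituting into the equation and dividing by exp(x) gives A = -1/3, so u_p = -x*exp(x)/3.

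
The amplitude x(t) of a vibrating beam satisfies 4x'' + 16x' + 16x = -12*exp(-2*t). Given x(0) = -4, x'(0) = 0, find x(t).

x = -4*exp(-2*t) - 8*t*exp(-2*t) - 3*t**2*exp(-2*t)/2

Divide through by 4: x'' + 4x' + 4x = -3*exp(-2*t).
Characteristic equation r² + 4r + 4 = 0 has discriminant (4)² - 4·(4) = 0, so r = -2 is a repeated root.
Hence x_h = (C1 + C2*t)*exp(-2*t).
Since exp(-2*t) solves the homogeneous equation (r = -2 is a root of multiplicity 2), multiply the trial by t^2. Try x_p = A*t^2*exp(-2*t). Substituting into the equation and dividing by exp(-2*t) gives A = -3/2, so x_p = -3*t^2*exp(-2*t)/2.
General solution: x = C1*exp(-2*t) - 3*t^2*exp(-2*t)/2 + C2*t*exp(-2*t).
Apply the initial conditions: x(0) = C1 = -4 and x'(0) = C2 - 2*C1 = 0. Solving gives C1 = -4, C2 = -8.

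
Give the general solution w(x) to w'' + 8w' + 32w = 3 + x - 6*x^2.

w = 19/256 - 3*x**2/16 + x/8 + C1*cos(4*x)*exp(-4*x) + C2*exp(-4*x)*sin(4*x)

Characteristic equation r² + 8r + 32 = 0 has discriminant (8)² - 4·(32) = -64 < 0, so r = -4 ± 4i.
Hence w_h = C1*cos(4*x)*exp(-4*x) + C2*exp(-4*x)*sin(4*x).
For the particular solution try w_p = A0 + A1*x + A2*x^2. Substituting and matching coefficients of each power of x gives A0 = 19/256, A1 = 1/8, A2 = -3/16, so w_p = 19/256 - 3*x^2/16 + x/8.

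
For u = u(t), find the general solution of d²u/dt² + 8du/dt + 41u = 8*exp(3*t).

Characteristic equation r² + 8r + 41 = 0 has discriminant (8)² - 4·(41) = -100 < 0, so r = -4 ± 5i.
Hence u_h = C1*cos(5*t)*exp(-4*t) + C2*exp(-4*t)*sin(5*t).
Try u_p = A*exp(3*t). Substituting into the equation and dividing by exp(3*t) gives A = 4/37, so u_p = 4*exp(3*t)/37.

u = 4*exp(3*t)/37 + C1*cos(5*t)*exp(-4*t) + C2*exp(-4*t)*sin(5*t)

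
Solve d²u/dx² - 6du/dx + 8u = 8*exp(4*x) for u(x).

Characteristic equation r² - 6r + 8 = 0 factors as (r - 2)(r - 4) = 0, so r = 2, 4.
Hence u_h = C1*exp(2*x) + C2*exp(4*x).
Since exp(4*x) solves the homogeneous equation (r = 4 is a root of multiplicity 1), multiply the trial by x. Try u_p = A*x*exp(4*x). Substituting into the equation and dividing by exp(4*x) gives A = 4, so u_p = 4*x*exp(4*x).

u = C1*exp(2*x) + C2*exp(4*x) + 4*x*exp(4*x)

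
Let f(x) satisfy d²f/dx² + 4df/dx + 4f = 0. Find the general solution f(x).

Characteristic equation r² + 4r + 4 = 0 has discriminant (4)² - 4·(4) = 0, so r = -2 is a repeated root.
Hence f_h = (C1 + C2*x)*exp(-2*x).

f = C1*exp(-2*x) + C2*x*exp(-2*x)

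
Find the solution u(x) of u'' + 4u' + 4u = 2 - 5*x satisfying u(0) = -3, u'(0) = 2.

Characteristic equation r² + 4r + 4 = 0 has discriminant (4)² - 4·(4) = 0, so r = -2 is a repeated root.
Hence u_h = (C1 + C2*x)*exp(-2*x).
For the particular solution try u_p = A0 + A1*x. Substituting and matching coefficients of each power of x gives A0 = 7/4, A1 = -5/4, so u_p = 7/4 - 5*x/4.
General solution: u = 7/4 - 5*x/4 + C1*exp(-2*x) + C2*x*exp(-2*x).
Apply the initial conditions: u(0) = 7/4 + C1 = -3 and u'(0) = -5/4 + C2 - 2*C1 = 2. Solving gives C1 = -19/4, C2 = -25/4.

u = 7/4 - 19*exp(-2*x)/4 - 5*x/4 - 25*x*exp(-2*x)/4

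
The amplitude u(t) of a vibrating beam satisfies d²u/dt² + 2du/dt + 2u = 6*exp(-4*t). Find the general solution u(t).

u = 3*exp(-4*t)/5 + C1*cos(t)*exp(-t) + C2*exp(-t)*sin(t)

Characteristic equation r² + 2r + 2 = 0 has discriminant (2)² - 4·(2) = -4 < 0, so r = -1 ± i.
Hence u_h = C1*cos(t)*exp(-t) + C2*exp(-t)*sin(t).
Try u_p = A*exp(-4*t). Substituting into the equation and dividing by exp(-4*t) gives A = 3/5, so u_p = 3*exp(-4*t)/5.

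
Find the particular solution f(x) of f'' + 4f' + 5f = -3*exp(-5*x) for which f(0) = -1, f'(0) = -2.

f = -3*exp(-5*x)/10 - 49*exp(-2*x)*sin(x)/10 - 7*cos(x)*exp(-2*x)/10

Characteristic equation r² + 4r + 5 = 0 has discriminant (4)² - 4·(5) = -4 < 0, so r = -2 ± i.
Hence f_h = C1*cos(x)*exp(-2*x) + C2*exp(-2*x)*sin(x).
Try f_p = A*exp(-5*x). Substituting into the equation and dividing by exp(-5*x) gives A = -3/10, so f_p = -3*exp(-5*x)/10.
General solution: f = -3*exp(-5*x)/10 + C1*cos(x)*exp(-2*x) + C2*exp(-2*x)*sin(x).
Apply the initial conditions: f(0) = -3/10 + C1 = -1 and f'(0) = 3/2 + C2 - 2*C1 = -2. Solving gives C1 = -7/10, C2 = -49/10.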